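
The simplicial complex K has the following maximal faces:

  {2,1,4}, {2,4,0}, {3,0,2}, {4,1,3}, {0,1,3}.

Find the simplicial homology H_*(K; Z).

H_0 = Z,  H_1 = Z,  H_2 = 0.

We work with the vertex ordering 0 < 1 < 2 < 3 < 4. The simplices of K, each written with vertices in increasing order, are:

  0-simplices (5): [0], [1], [2], [3], [4]
  1-simplices (10): [0,1], [0,2], [0,3], [0,4], [1,2], [1,3], [1,4], [2,3], [2,4], [3,4]
  2-simplices (5): [0,1,3], [0,2,3], [0,2,4], [1,2,4], [1,3,4]

giving chain groups C_0 ≅ Z^5, C_1 ≅ Z^10, C_2 ≅ Z^5.

∂_1: C_1 → C_0 is given by ∂[p,q] = [q] − [p]. For instance
  ∂[0,2] = [2] − [0].
The resulting 5×10 matrix has rank 4, and its Smith normal form has invariant factors (1,1,1,1).

∂_2: C_2 → C_1 acts by ∂[p,q,r] = [q,r] − [p,r] + [p,q]. For instance
  ∂[0,2,4] = [2,4] − [0,4] + [0,2],
  ∂[1,2,4] = [2,4] − [1,4] + [1,2].
The resulting 10×5 matrix has rank 5, and its Smith normal form has invariant factors (1,1,1,1,1).

Reading off H_k = ker ∂_k / im ∂_{k+1}:

  H_0: rank C_0 − rank ∂_1 = 5 − 4 = 1, and the invariant factors of ∂_1 are all 1, so H_0 = Z.
  H_1: rank ker ∂_1 − rank ∂_2 = (10 − 4) − 5 = 1, and the invariant factors of ∂_2 are all 1, so H_1 = Z.
  H_2: rank ker ∂_2 − rank ∂_3 = (5 − 5) − 0 = 0, and there is no ∂_3, so H_2 = 0.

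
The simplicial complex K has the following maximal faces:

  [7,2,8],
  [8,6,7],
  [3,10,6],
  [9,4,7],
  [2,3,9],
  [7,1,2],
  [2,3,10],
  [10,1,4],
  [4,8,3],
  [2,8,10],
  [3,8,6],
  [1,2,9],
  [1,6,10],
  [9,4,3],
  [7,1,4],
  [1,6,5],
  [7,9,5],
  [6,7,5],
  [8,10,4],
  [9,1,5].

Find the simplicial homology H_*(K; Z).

Take the total order 1 < 2 < 3 < 4 < 5 < 6 < 7 < 8 < 9 < 10 on the vertex set. Then K (dimension 2) consists of the simplices:

  0-simplices (10): [1], [2], [3], [4], [5], [6], [7], [8], [9], [10]
  1-simplices (30): (30 of them)
  2-simplices (20): (20 of them)

so the chain groups are C_0 ≅ Z^10, C_1 ≅ Z^30, C_2 ≅ Z^20.

The boundary map ∂_1: C_1 → C_0 maps an edge to its endpoints' difference, ∂[p,q] = q − p. For instance
  ∂[5,7] = [7] − [5].
As a 10×30 matrix over Z this has rank 9, with invariant factors (1,1,1,1,1,1,1,1,1).

∂_2: C_2 → C_1 acts by ∂[p,q,r] = [q,r] − [p,r] + [p,q]. For instance
  ∂[4,7,9] = [7,9] − [4,9] + [4,7],
  ∂[2,3,10] = [3,10] − [2,10] + [2,3].
This gives a 30×20 integer matrix of rank 20; reducing to Smith normal form yields diagonal entries (1,1,1,1,1,1,1,1,1,1,1,1,1,1,1,1,1,1,1,2).

From H_k ≅ ker(∂_k) / im(∂_{k+1}) we obtain:

  H_0: rank C_0 − rank ∂_1 = 10 − 9 = 1, and the invariant factors of ∂_1 are all 1, so H_0 = Z.
  H_1: rank ker ∂_1 − rank ∂_2 = (30 − 9) − 20 = 1, and ∂_2 has invariant factor 2 > 1, so H_1 = Z ⊕ Z/2Z.
  H_2: rank ker ∂_2 − rank ∂_3 = (20 − 20) − 0 = 0, and there is no ∂_3, so H_2 = 0.

H_0 ≅ Z,  H_1 ≅ Z ⊕ Z/2Z,  H_2 = 0.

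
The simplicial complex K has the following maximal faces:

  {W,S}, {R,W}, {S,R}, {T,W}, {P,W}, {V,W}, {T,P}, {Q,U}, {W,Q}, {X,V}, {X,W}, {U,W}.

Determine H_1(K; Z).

Take the total order P < Q < R < S < T < U < V < W < X on the vertex set. Then K (dimension 1) consists of the simplices:

  0-simplices (9): P, Q, R, S, T, U, V, W, X
  1-simplices (12): PT, PW, QU, QW, RS, RW, SW, TW, UW, VW, VX, WX

so the chain groups are C_0 ≅ Z^9, C_1 ≅ Z^12.

The boundary map ∂_1: C_1 → C_0 maps an edge to its endpoints' difference, ∂[p,q] = q − p. For instance
  ∂WX = X − W.
This gives a 9×12 integer matrix of rank 8; reducing to Smith normal form yields diagonal entries (1,1,1,1,1,1,1,1).

From H_k ≅ ker(∂_k) / im(∂_{k+1}) we obtain:

  H_1: rank ker ∂_1 − rank ∂_2 = (12 − 8) − 0 = 4, and there is no ∂_2, so H_1 ≅ Z^4.

(K is a triangulation of a wedge of 4 circles.)

H_1 ≅ Z^4.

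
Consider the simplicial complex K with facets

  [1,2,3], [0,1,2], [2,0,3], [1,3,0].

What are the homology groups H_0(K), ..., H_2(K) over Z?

H_0 ≅ Z,  H_1 = 0,  H_2 ≅ Z.

We work with the vertex ordering 0 < 1 < 2 < 3. The simplices of K, each written with vertices in increasing order, are:

  0-simplices (4): [0], [1], [2], [3]
  1-simplices (6): [0,1], [0,2], [0,3], [1,2], [1,3], [2,3]
  2-simplices (4): [0,1,2], [0,1,3], [0,2,3], [1,2,3]

so the chain groups are C_0 ≅ Z^4, C_1 ≅ Z^6, C_2 ≅ Z^4.

The boundary map ∂_1: C_1 → C_0 is given by ∂[p,q] = [q] − [p].
As a 4×6 matrix over Z this has rank 3, with invariant factors (1,1,1).

Boundary ∂_2: C_2 → C_1 sends each 2-simplex [p,q,r] to [q,r] − [p,r] + [p,q]. For instance
  ∂[0,1,2] = [1,2] − [0,2] + [0,1],
  ∂[1,2,3] = [2,3] − [1,3] + [1,2].
This gives a 6×4 integer matrix of rank 3; reducing to Smith normal form yields diagonal entries (1,1,1).

Now H_k = ker ∂_k / im ∂_{k+1}, so:

  H_0: rank C_0 − rank ∂_1 = 4 − 3 = 1, and the invariant factors of ∂_1 are all 1, so H_0 ≅ Z.
  H_1: rank ker ∂_1 − rank ∂_2 = (6 − 3) − 3 = 0, and the invariant factors of ∂_2 are all 1, so H_1 ≅ 0.
  H_2: rank ker ∂_2 − rank ∂_3 = (4 − 3) − 0 = 1, and there is no ∂_3, so H_2 ≅ Z.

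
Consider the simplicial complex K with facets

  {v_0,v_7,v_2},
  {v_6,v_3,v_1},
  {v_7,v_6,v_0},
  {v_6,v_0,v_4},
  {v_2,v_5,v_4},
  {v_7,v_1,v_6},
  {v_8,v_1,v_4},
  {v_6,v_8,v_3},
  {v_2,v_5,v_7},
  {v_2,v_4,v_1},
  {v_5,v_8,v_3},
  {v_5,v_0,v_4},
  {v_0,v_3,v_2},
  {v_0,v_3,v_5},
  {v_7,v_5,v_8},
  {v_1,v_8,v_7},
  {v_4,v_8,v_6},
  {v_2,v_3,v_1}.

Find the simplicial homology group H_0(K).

K has 9 vertices, 27 edges, 18 triangles.
rank ∂_0 = 0, rank ∂_1 = 8 ⇒ b_0 = 9 − 0 − 8 = 1; all invariant factors of ∂_1 are 1 so no torsion. So H_0 = Z.

H_0 = Z.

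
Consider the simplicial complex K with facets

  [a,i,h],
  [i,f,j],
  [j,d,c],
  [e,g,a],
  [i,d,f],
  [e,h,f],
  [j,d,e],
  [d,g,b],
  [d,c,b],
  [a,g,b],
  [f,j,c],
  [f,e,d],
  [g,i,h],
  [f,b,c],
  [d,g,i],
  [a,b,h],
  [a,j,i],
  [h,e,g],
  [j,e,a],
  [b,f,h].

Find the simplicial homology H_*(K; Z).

Fix the vertex order a < b < c < d < e < f < g < h < i < j and write every simplex with vertices in increasing order. Then dim K = 2 and the simplices of K are:

  0-simplices (10): a, b, c, d, e, f, g, h, i, j
  1-simplices (30): ab, ae, ag, ah, ai, aj, bc, bd, bf, bg, bh, cd, cf, cj, de, df, dg, di, dj, ef, eg, eh, ej, fh, fi, fj, gh, gi, hi, ij
  2-simplices (20): abg, abh, aeg, aej, ahi, aij, bcd, bcf, bdg, bfh, cdj, cfj, def, dej, dfi, dgi, efh, egh, fij, ghi

so the chain groups are C_0 ≅ Z^10, C_1 ≅ Z^30, C_2 ≅ Z^20.

Boundary ∂_1: C_1 → C_0 is given by ∂[p,q] = [q] − [p].
This gives a 10×30 integer matrix of rank 9; reducing to Smith normal form yields diagonal entries (1,1,1,1,1,1,1,1,1).

Boundary ∂_2: C_2 → C_1 acts by ∂[p,q,r] = [q,r] − [p,r] + [p,q]. For instance
  ∂fij = ij − fj + fi,
  ∂abg = bg − ag + ab.
The resulting 30×20 matrix has rank 20, and its Smith normal form has invariant factors (1,1,1,1,1,1,1,1,1,1,1,1,1,1,1,1,1,1,1,2).

From H_k ≅ ker(∂_k) / im(∂_{k+1}) we obtain:

  H_0: rank C_0 − rank ∂_1 = 10 − 9 = 1, and the invariant factors of ∂_1 are all 1, so H_0 ≅ Z.
  H_1: rank ker ∂_1 − rank ∂_2 = (30 − 9) − 20 = 1, and ∂_2 has invariant factor 2 > 1, so H_1 ≅ Z ⊕ Z_2.
  H_2: rank ker ∂_2 − rank ∂_3 = (20 − 20) − 0 = 0, and there is no ∂_3, so H_2 ≅ 0.

H_0 ≅ Z,  H_1 ≅ Z ⊕ Z_2,  H_2 = 0.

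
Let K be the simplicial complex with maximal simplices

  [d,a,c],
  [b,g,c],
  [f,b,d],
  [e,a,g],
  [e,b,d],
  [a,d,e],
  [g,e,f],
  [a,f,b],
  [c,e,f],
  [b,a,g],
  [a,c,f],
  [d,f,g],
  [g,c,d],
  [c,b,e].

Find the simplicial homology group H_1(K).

Order the vertices as a < b < c < d < e < f < g. Listing each simplex with vertices in this order, K has dimension 2 with simplices:

  0-simplices (7): a, b, c, d, e, f, g
  1-simplices (21): ab, ac, ad, ae, af, ag, bc, bd, be, bf, bg, cd, ce, cf, cg, de, df, dg, ef, eg, fg
  2-simplices (14): abf, abg, acd, acf, ade, aeg, bce, bcg, bde, bdf, cdg, cef, dfg, efg

so the chain groups are C_0 ≅ Z^7, C_1 ≅ Z^21, C_2 ≅ Z^14.

The boundary map ∂_1: C_1 → C_0 maps an edge to its endpoints' difference, ∂[p,q] = q − p.
This gives a 7×21 integer matrix of rank 6; reducing to Smith normal form yields diagonal entries (1,1,1,1,1,1).

∂_2: C_2 → C_1 sends each 2-simplex [p,q,r] to [q,r] − [p,r] + [p,q]. For instance
  ∂bde = de − be + bd,
  ∂acf = cf − af + ac.
The 21×14 boundary matrix has rank 13 and Smith normal form diag(1,1,1,1,1,1,1,1,1,1,1,1,1).

From H_k ≅ ker(∂_k) / im(∂_{k+1}) we obtain:

  H_1: rank ker ∂_1 − rank ∂_2 = (21 − 6) − 13 = 2, and the invariant factors of ∂_2 are all 1, so H_1 = Z^2.

H_1 ≅ Z^2.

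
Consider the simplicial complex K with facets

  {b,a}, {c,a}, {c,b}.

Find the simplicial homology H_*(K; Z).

H_0 = Z,  H_1 = Z.

Order the vertices as a < b < c. Listing each simplex with vertices in this order, K has dimension 1 with simplices:

  0-simplices (3): a, b, c
  1-simplices (3): ab, ac, bc

Hence C_0 ≅ Z^3, C_1 ≅ Z^3.

The boundary map ∂_1: C_1 → C_0 maps an edge to its endpoints' difference, ∂[p,q] = q − p.
The resulting 3×3 matrix has rank 2, and its Smith normal form has invariant factors (1,1).

Computing H_k = (kernel of ∂_k) / (image of ∂_{k+1}):

  H_0: rank C_0 − rank ∂_1 = 3 − 2 = 1, and the invariant factors of ∂_1 are all 1, so H_0 ≅ Z.
  H_1: rank ker ∂_1 − rank ∂_2 = (3 − 2) − 0 = 1, and there is no ∂_2, so H_1 ≅ Z.

As a check, the Euler characteristic is 3 − 3 = 0, which agrees with 1 − 1 = 0.
(K is a triangulation of the circle S^1.)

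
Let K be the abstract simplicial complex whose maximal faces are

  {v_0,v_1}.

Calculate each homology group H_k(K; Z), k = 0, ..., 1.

H_0 = Z,  H_1 = 0.

We work with the vertex ordering v_0 < v_1. The simplices of K, each written with vertices in increasing order, are:

  0-simplices (2): [v_0], [v_1]
  1-simplices (1): [v_0,v_1]

giving chain groups C_0 ≅ Z^2, C_1 ≅ Z^1.

∂_1: C_1 → C_0 sends each edge [p,q] (with p < q) to q − p. For instance
  ∂[v_0,v_1] = [v_1] − [v_0].
The resulting 2×1 matrix has rank 1, and its Smith normal form has invariant factors (1).

From H_k ≅ ker(∂_k) / im(∂_{k+1}) we obtain:

  H_0: rank C_0 − rank ∂_1 = 2 − 1 = 1, and the invariant factors of ∂_1 are all 1, so H_0 ≅ Z.
  H_1: rank ker ∂_1 − rank ∂_2 = (1 − 1) − 0 = 0, and there is no ∂_2, so H_1 ≅ 0.

As a check, the Euler characteristic is 2 − 1 = 1, which agrees with 1 − 0 = 1.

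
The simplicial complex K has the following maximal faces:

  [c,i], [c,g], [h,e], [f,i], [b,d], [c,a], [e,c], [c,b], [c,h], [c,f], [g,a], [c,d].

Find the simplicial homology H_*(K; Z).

H_0 = Z,  H_1 = Z^4.

Fix the vertex order a < b < c < d < e < f < g < h < i and write every simplex with vertices in increasing order. Then dim K = 1 and the simplices of K are:

  0-simplices (9): a, b, c, d, e, f, g, h, i
  1-simplices (12): ac, ag, bc, bd, cd, ce, cf, cg, ch, ci, eh, fi

Hence C_0 ≅ Z^9, C_1 ≅ Z^12.

∂_1: C_1 → C_0 is given by ∂[p,q] = [q] − [p]. For instance
  ∂ce = e − c.
As a 9×12 matrix over Z this has rank 8, with invariant factors (1,1,1,1,1,1,1,1).

From H_k ≅ ker(∂_k) / im(∂_{k+1}) we obtain:

  H_0: rank C_0 − rank ∂_1 = 9 − 8 = 1, and the invariant factors of ∂_1 are all 1, so H_0 ≅ Z.
  H_1: rank ker ∂_1 − rank ∂_2 = (12 − 8) − 0 = 4, and there is no ∂_2, so H_1 ≅ Z^4.

(K is a triangulation of a wedge of 4 circles.)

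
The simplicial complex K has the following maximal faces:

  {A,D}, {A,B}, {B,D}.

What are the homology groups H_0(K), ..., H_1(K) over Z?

H_0 = Z,  H_1 = Z.

Take the total order A < B < D on the vertex set. Then K (dimension 1) consists of the simplices:

  0-simplices (3): A, B, D
  1-simplices (3): AB, AD, BD

so the chain groups are C_0 ≅ Z^3, C_1 ≅ Z^3.

∂_1: C_1 → C_0 is given by ∂[p,q] = [q] − [p].
As a 3×3 matrix over Z this has rank 2, with invariant factors (1,1).

Now H_k = ker ∂_k / im ∂_{k+1}, so:

  H_0: rank C_0 − rank ∂_1 = 3 − 2 = 1, and the invariant factors of ∂_1 are all 1, so H_0 ≅ Z.
  H_1: rank ker ∂_1 − rank ∂_2 = (3 − 2) − 0 = 1, and there is no ∂_2, so H_1 ≅ Z.

As a check, the Euler characteristic is 3 − 3 = 0, which agrees with 1 − 1 = 0.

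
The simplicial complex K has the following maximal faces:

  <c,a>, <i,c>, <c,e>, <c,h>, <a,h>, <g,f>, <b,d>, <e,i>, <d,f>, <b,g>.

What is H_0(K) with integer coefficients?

Take the total order a < b < c < d < e < f < g < h < i on the vertex set. Then K (dimension 1) consists of the simplices:

  0-simplices (9): a, b, c, d, e, f, g, h, i
  1-simplices (10): ac, ah, bd, bg, ce, ch, ci, df, ei, fg

so the chain groups are C_0 ≅ Z^9, C_1 ≅ Z^10.

Boundary ∂_1: C_1 → C_0 maps an edge to its endpoints' difference, ∂[p,q] = q − p. For instance
  ∂df = f − d.
This gives a 9×10 integer matrix of rank 7; reducing to Smith normal form yields diagonal entries (1,1,1,1,1,1,1).

From H_k ≅ ker(∂_k) / im(∂_{k+1}) we obtain:

  H_0: rank C_0 − rank ∂_1 = 9 − 7 = 2, and the invariant factors of ∂_1 are all 1, so H_0 = Z^2.

(K is a triangulation of the disjoint union of the circle S^1 and a wedge of 2 circles.)

H_0 = Z^2.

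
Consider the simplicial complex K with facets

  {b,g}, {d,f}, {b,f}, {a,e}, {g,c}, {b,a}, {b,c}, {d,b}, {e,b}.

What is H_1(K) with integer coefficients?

H_1 ≅ Z^3.

Fix the vertex order a < b < c < d < e < f < g and write every simplex with vertices in increasing order. Then dim K = 1 and the simplices of K are:

  0-simplices (7): a, b, c, d, e, f, g
  1-simplices (9): ab, ae, bc, bd, be, bf, bg, cg, df

Hence C_0 ≅ Z^7, C_1 ≅ Z^9.

∂_1: C_1 → C_0 is given by ∂[p,q] = [q] − [p].
The resulting 7×9 matrix has rank 6, and its Smith normal form has invariant factors (1,1,1,1,1,1).

From H_k ≅ ker(∂_k) / im(∂_{k+1}) we obtain:

  H_1: rank ker ∂_1 − rank ∂_2 = (9 − 6) − 0 = 3, and there is no ∂_2, so H_1 ≅ Z^3.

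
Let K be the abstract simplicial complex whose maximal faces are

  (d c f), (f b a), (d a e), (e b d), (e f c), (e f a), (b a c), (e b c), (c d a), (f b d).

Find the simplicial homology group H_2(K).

We work with the vertex ordering a < b < c < d < e < f. The simplices of K, each written with vertices in increasing order, are:

  0-simplices (6): a, b, c, d, e, f
  1-simplices (15): ab, ac, ad, ae, af, bc, bd, be, bf, cd, ce, cf, de, df, ef
  2-simplices (10): abc, abf, acd, ade, aef, bce, bde, bdf, cdf, cef

Hence C_0 ≅ Z^6, C_1 ≅ Z^15, C_2 ≅ Z^10.

The boundary map ∂_1: C_1 → C_0 maps an edge to its endpoints' difference, ∂[p,q] = q − p.
This gives a 6×15 integer matrix of rank 5; reducing to Smith normal form yields diagonal entries (1,1,1,1,1).

∂_2: C_2 → C_1 maps a triangle to the signed sum of its edges. For instance
  ∂abc = bc − ac + ab,
  ∂bce = ce − be + bc.
As a 15×10 matrix over Z this has rank 10, with invariant factors (1,1,1,1,1,1,1,1,1,2).

From H_k ≅ ker(∂_k) / im(∂_{k+1}) we obtain:

  H_2: rank ker ∂_2 − rank ∂_3 = (10 − 10) − 0 = 0, and there is no ∂_3, so H_2 = 0.

H_2 = 0.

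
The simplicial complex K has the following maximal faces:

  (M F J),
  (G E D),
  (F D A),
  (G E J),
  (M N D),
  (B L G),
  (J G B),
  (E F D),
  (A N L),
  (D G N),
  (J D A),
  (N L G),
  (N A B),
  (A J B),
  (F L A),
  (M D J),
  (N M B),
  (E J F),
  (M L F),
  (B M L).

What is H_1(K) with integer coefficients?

H_1 ≅ Z ⊕ Z_2.

K has 10 vertices, 30 edges, 20 triangles.
rank ∂_1 = 9, rank ∂_2 = 20 ⇒ b_1 = 30 − 9 − 20 = 1; ∂_2 has invariant factor(s) [2] giving torsion. So H_1 ≅ Z ⊕ Z_2.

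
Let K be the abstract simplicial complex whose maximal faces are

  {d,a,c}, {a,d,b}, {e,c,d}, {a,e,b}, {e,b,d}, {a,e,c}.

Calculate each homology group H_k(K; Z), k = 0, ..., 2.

Order the vertices as a < b < c < d < e. Listing each simplex with vertices in this order, K has dimension 2 with simplices:

  0-simplices (5): a, b, c, d, e
  1-simplices (9): ab, ac, ad, ae, bd, be, cd, ce, de
  2-simplices (6): abd, abe, acd, ace, bde, cde

so the chain groups are C_0 ≅ Z^5, C_1 ≅ Z^9, C_2 ≅ Z^6.

∂_1: C_1 → C_0 sends each edge [p,q] (with p < q) to q − p.
This gives a 5×9 integer matrix of rank 4; reducing to Smith normal form yields diagonal entries (1,1,1,1).

The boundary map ∂_2: C_2 → C_1 maps a triangle to the signed sum of its edges. For instance
  ∂abd = bd − ad + ab,
  ∂cde = de − ce + cd.
As a 9×6 matrix over Z this has rank 5, with invariant factors (1,1,1,1,1).

From H_k ≅ ker(∂_k) / im(∂_{k+1}) we obtain:

  H_0: rank C_0 − rank ∂_1 = 5 − 4 = 1, and the invariant factors of ∂_1 are all 1, so H_0 ≅ Z.
  H_1: rank ker ∂_1 − rank ∂_2 = (9 − 4) − 5 = 0, and the invariant factors of ∂_2 are all 1, so H_1 ≅ 0.
  H_2: rank ker ∂_2 − rank ∂_3 = (6 − 5) − 0 = 1, and there is no ∂_3, so H_2 ≅ Z.

(K is a triangulation of the 2-sphere S^2.)

H_0 = Z,  H_1 = 0,  H_2 = Z.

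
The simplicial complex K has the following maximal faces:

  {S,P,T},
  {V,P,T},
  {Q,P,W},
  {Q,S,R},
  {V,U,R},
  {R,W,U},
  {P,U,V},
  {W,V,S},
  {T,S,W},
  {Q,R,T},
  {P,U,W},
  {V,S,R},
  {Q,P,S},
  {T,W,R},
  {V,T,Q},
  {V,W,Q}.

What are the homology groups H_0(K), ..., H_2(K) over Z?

H_0 = Z,  H_1 = Z^2,  H_2 = Z.

K has 8 vertices, 24 edges, 16 triangles.
rank ∂_0 = 0, rank ∂_1 = 7 ⇒ b_0 = 8 − 0 − 7 = 1; all invariant factors of ∂_1 are 1 so no torsion. So H_0 ≅ Z.
rank ∂_1 = 7, rank ∂_2 = 15 ⇒ b_1 = 24 − 7 − 15 = 2; all invariant factors of ∂_2 are 1 so no torsion. So H_1 ≅ Z^2.
rank ∂_2 = 15, rank ∂_3 = 0 ⇒ b_2 = 16 − 15 − 0 = 1. So H_2 ≅ Z.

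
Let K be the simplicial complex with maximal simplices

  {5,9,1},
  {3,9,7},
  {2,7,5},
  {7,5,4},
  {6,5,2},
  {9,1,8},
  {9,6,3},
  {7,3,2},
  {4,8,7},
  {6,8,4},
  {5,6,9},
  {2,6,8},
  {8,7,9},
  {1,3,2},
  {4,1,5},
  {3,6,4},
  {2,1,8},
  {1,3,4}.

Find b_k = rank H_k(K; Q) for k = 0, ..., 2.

Take the total order 1 < 2 < 3 < 4 < 5 < 6 < 7 < 8 < 9 on the vertex set. Then K (dimension 2) consists of the simplices:

  0-simplices (9): [1], [2], [3], [4], [5], [6], [7], [8], [9]
  1-simplices (27): (27 of them)
  2-simplices (18): [1,2,3], [1,2,8], [1,3,4], [1,4,5], [1,5,9], [1,8,9], [2,3,7], [2,5,6], [2,5,7], [2,6,8], [3,4,6], [3,6,9], [3,7,9], [4,5,7], [4,6,8], [4,7,8], [5,6,9], [7,8,9]

giving chain groups C_0 ≅ Z^9, C_1 ≅ Z^27, C_2 ≅ Z^18.

The boundary map ∂_1: C_1 → C_0 maps an edge to its endpoints' difference, ∂[p,q] = q − p.
This gives a 9×27 integer matrix of rank 8; reducing to Smith normal form yields diagonal entries (1,1,1,1,1,1,1,1).

Boundary ∂_2: C_2 → C_1 acts by ∂[p,q,r] = [q,r] − [p,r] + [p,q]. For instance
  ∂[4,7,8] = [7,8] − [4,8] + [4,7],
  ∂[2,5,7] = [5,7] − [2,7] + [2,5].
The resulting 27×18 matrix has rank 17, and its Smith normal form has invariant factors (1,1,1,1,1,1,1,1,1,1,1,1,1,1,1,1,1).

Now H_k = ker ∂_k / im ∂_{k+1}, so:

  H_0: rank C_0 − rank ∂_1 = 9 − 8 = 1, and the invariant factors of ∂_1 are all 1, so H_0 ≅ Z.
  H_1: rank ker ∂_1 − rank ∂_2 = (27 − 8) − 17 = 2, and the invariant factors of ∂_2 are all 1, so H_1 ≅ Z^2.
  H_2: rank ker ∂_2 − rank ∂_3 = (18 − 17) − 0 = 1, and there is no ∂_3, so H_2 ≅ Z.

As a check, the Euler characteristic is 9 − 27 + 18 = 0, which agrees with 1 − 2 + 1 = 0.

Hence the Betti numbers are b_0 = 1, b_1 = 2, b_2 = 1.

b_0 = 1, b_1 = 2, b_2 = 1.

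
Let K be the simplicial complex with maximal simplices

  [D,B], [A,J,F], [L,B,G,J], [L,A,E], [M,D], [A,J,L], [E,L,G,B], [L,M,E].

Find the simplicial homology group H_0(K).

H_0 ≅ Z.

Order the vertices as A < B < D < E < F < G < J < L < M. Listing each simplex with vertices in this order, K has dimension 3 with simplices:

  0-simplices (9): A, B, D, E, F, G, J, L, M
  1-simplices (18): AE, AF, AJ, AL, BD, BE, BG, BJ, BL, DM, EG, EL, EM, FJ, GJ, GL, JL, LM
  2-simplices (11): AEL, AFJ, AJL, BEG, BEL, BGJ, BGL, BJL, EGL, ELM, GJL
  3-simplices (2): BEGL, BGJL

so the chain groups are C_0 ≅ Z^9, C_1 ≅ Z^18, C_2 ≅ Z^11, C_3 ≅ Z^2.

The boundary map ∂_1: C_1 → C_0 is given by ∂[p,q] = [q] − [p]. For instance
  ∂BJ = J − B.
The 9×18 boundary matrix has rank 8 and Smith normal form diag(1,1,1,1,1,1,1,1).

The boundary map ∂_2: C_2 → C_1 acts by ∂[p,q,r] = [q,r] − [p,r] + [p,q]. For instance
  ∂BEG = EG − BG + BE,
  ∂BGL = GL − BL + BG.
The resulting 18×11 matrix has rank 9, and its Smith normal form has invariant factors (1,1,1,1,1,1,1,1,1).

Boundary ∂_3: C_3 → C_2 sends each 3-simplex σ to the alternating sum Σ_i (−1)^i (σ with its i-th vertex removed). For instance
  ∂BEGL = EGL − BGL + BEL − BEG,
  ∂BGJL = GJL − BJL + BGL − BGJ.
This gives a 11×2 integer matrix of rank 2; reducing to Smith normal form yields diagonal entries (1,1).

Computing H_k = (kernel of ∂_k) / (image of ∂_{k+1}):

  H_0: rank C_0 − rank ∂_1 = 9 − 8 = 1, and the invariant factors of ∂_1 are all 1, so H_0 = Z.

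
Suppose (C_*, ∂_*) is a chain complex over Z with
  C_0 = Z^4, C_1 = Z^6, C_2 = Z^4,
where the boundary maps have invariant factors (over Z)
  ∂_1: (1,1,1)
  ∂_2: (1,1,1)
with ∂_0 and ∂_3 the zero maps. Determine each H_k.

H_0 ≅ Z,  H_1 = 0,  H_2 ≅ Z.

H_0: b_0 = 4 − 0 − 3 = 1; torsion from ∂_1 factors > 1: none. So H_0 ≅ Z.
H_1: b_1 = 6 − 3 − 3 = 0; torsion from ∂_2 factors > 1: none. So H_1 ≅ 0.
H_2: b_2 = 4 − 3 − 0 = 1; torsion from ∂_3 factors > 1: none. So H_2 ≅ Z.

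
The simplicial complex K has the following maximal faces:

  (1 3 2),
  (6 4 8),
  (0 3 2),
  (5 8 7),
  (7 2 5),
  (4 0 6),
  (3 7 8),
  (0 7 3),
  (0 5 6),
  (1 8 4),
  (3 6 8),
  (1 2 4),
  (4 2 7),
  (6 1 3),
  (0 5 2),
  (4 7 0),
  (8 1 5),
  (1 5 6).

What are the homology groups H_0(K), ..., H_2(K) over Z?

H_0 = Z,  H_1 = Z ⊕ Z/2,  H_2 = 0.

We work with the vertex ordering 0 < 1 < 2 < 3 < 4 < 5 < 6 < 7 < 8. The simplices of K, each written with vertices in increasing order, are:

  0-simplices (9): [0], [1], [2], [3], [4], [5], [6], [7], [8]
  1-simplices (27): (27 of them)
  2-simplices (18): [0,2,3], [0,2,5], [0,3,7], [0,4,6], [0,4,7], [0,5,6], [1,2,3], [1,2,4], [1,3,6], [1,4,8], [1,5,6], [1,5,8], [2,4,7], [2,5,7], [3,6,8], [3,7,8], [4,6,8], [5,7,8]

so the chain groups are C_0 ≅ Z^9, C_1 ≅ Z^27, C_2 ≅ Z^18.

Boundary ∂_1: C_1 → C_0 sends each edge [p,q] (with p < q) to q − p. For instance
  ∂[3,7] = [7] − [3].
The resulting 9×27 matrix has rank 8, and its Smith normal form has invariant factors (1,1,1,1,1,1,1,1).

Boundary ∂_2: C_2 → C_1 maps a triangle to the signed sum of its edges. For instance
  ∂[0,2,3] = [2,3] − [0,3] + [0,2],
  ∂[2,4,7] = [4,7] − [2,7] + [2,4].
As a 27×18 matrix over Z this has rank 18, with invariant factors (1,1,1,1,1,1,1,1,1,1,1,1,1,1,1,1,1,2).

Now H_k = ker ∂_k / im ∂_{k+1}, so:

  H_0: rank C_0 − rank ∂_1 = 9 − 8 = 1, and the invariant factors of ∂_1 are all 1, so H_0 = Z.
  H_1: rank ker ∂_1 − rank ∂_2 = (27 − 8) − 18 = 1, and ∂_2 has invariant factor 2 > 1, so H_1 = Z ⊕ Z/2.
  H_2: rank ker ∂_2 − rank ∂_3 = (18 − 18) − 0 = 0, and there is no ∂_3, so H_2 = 0.

(K is a triangulation of the Klein bottle.)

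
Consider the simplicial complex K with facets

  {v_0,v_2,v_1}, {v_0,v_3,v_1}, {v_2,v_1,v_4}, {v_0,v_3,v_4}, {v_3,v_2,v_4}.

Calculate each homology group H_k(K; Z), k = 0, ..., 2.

Take the total order v_0 < v_1 < v_2 < v_3 < v_4 on the vertex set. Then K (dimension 2) consists of the simplices:

  0-simplices (5): [v_0], [v_1], [v_2], [v_3], [v_4]
  1-simplices (10): [v_0,v_1], [v_0,v_2], [v_0,v_3], [v_0,v_4], [v_1,v_2], [v_1,v_3], [v_1,v_4], [v_2,v_3], [v_2,v_4], [v_3,v_4]
  2-simplices (5): [v_0,v_1,v_2], [v_0,v_1,v_3], [v_0,v_3,v_4], [v_1,v_2,v_4], [v_2,v_3,v_4]

so the chain groups are C_0 ≅ Z^5, C_1 ≅ Z^10, C_2 ≅ Z^5.

The boundary map ∂_1: C_1 → C_0 sends each edge [p,q] (with p < q) to q − p. For instance
  ∂[v_0,v_4] = [v_4] − [v_0].
This gives a 5×10 integer matrix of rank 4; reducing to Smith normal form yields diagonal entries (1,1,1,1).

The boundary map ∂_2: C_2 → C_1 sends each 2-simplex [p,q,r] to [q,r] − [p,r] + [p,q]. For instance
  ∂[v_0,v_3,v_4] = [v_3,v_4] − [v_0,v_4] + [v_0,v_3],
  ∂[v_0,v_1,v_2] = [v_1,v_2] − [v_0,v_2] + [v_0,v_1].
The 10×5 boundary matrix has rank 5 and Smith normal form diag(1,1,1,1,1).

From H_k ≅ ker(∂_k) / im(∂_{k+1}) we obtain:

  H_0: rank C_0 − rank ∂_1 = 5 − 4 = 1, and the invariant factors of ∂_1 are all 1, so H_0 ≅ Z.
  H_1: rank ker ∂_1 − rank ∂_2 = (10 − 4) − 5 = 1, and the invariant factors of ∂_2 are all 1, so H_1 ≅ Z.
  H_2: rank ker ∂_2 − rank ∂_3 = (5 − 5) − 0 = 0, and there is no ∂_3, so H_2 ≅ 0.

H_0 = Z,  H_1 = Z,  H_2 = 0.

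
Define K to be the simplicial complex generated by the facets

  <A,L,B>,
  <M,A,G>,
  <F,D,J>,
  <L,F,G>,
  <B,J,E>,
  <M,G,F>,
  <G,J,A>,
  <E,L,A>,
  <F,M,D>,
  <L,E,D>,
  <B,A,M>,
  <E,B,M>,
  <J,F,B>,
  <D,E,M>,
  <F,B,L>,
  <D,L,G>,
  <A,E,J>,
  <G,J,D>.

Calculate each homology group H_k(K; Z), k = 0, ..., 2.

H_0 ≅ Z,  H_1 ≅ Z × Z/2,  H_2 = 0.

K has 9 vertices, 27 edges, 18 triangles.
rank ∂_0 = 0, rank ∂_1 = 8 ⇒ b_0 = 9 − 0 − 8 = 1; all invariant factors of ∂_1 are 1 so no torsion. So H_0 = Z.
rank ∂_1 = 8, rank ∂_2 = 18 ⇒ b_1 = 27 − 8 − 18 = 1; ∂_2 has invariant factor(s) [2] giving torsion. So H_1 = Z × Z/2.
rank ∂_2 = 18, rank ∂_3 = 0 ⇒ b_2 = 18 − 18 − 0 = 0. So H_2 = 0.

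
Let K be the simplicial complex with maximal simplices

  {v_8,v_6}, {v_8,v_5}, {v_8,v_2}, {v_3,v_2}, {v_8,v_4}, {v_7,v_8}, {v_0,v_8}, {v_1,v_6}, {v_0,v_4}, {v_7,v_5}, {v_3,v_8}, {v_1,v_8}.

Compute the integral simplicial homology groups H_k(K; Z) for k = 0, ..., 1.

H_0 = Z,  H_1 = Z^4.

K has 9 vertices, 12 edges.
rank ∂_0 = 0, rank ∂_1 = 8 ⇒ b_0 = 9 − 0 − 8 = 1; all invariant factors of ∂_1 are 1 so no torsion. So H_0 = Z.
rank ∂_1 = 8, rank ∂_2 = 0 ⇒ b_1 = 12 − 8 − 0 = 4. So H_1 = Z^4.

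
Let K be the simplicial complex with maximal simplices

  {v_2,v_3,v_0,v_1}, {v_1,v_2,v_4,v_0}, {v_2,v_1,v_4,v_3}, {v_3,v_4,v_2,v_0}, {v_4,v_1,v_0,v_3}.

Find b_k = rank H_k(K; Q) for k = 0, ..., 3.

Order the vertices as v_0 < v_1 < v_2 < v_3 < v_4. Listing each simplex with vertices in this order, K has dimension 3 with simplices:

  0-simplices (5): [v_0], [v_1], [v_2], [v_3], [v_4]
  1-simplices (10): [v_0,v_1], [v_0,v_2], [v_0,v_3], [v_0,v_4], [v_1,v_2], [v_1,v_3], [v_1,v_4], [v_2,v_3], [v_2,v_4], [v_3,v_4]
  2-simplices (10): [v_0,v_1,v_2], [v_0,v_1,v_3], [v_0,v_1,v_4], [v_0,v_2,v_3], [v_0,v_2,v_4], [v_0,v_3,v_4], [v_1,v_2,v_3], [v_1,v_2,v_4], [v_1,v_3,v_4], [v_2,v_3,v_4]
  3-simplices (5): [v_0,v_1,v_2,v_3], [v_0,v_1,v_2,v_4], [v_0,v_1,v_3,v_4], [v_0,v_2,v_3,v_4], [v_1,v_2,v_3,v_4]

giving chain groups C_0 ≅ Z^5, C_1 ≅ Z^10, C_2 ≅ Z^10, C_3 ≅ Z^5.

∂_1: C_1 → C_0 maps an edge to its endpoints' difference, ∂[p,q] = q − p. For instance
  ∂[v_0,v_3] = [v_3] − [v_0].
As a 5×10 matrix over Z this has rank 4, with invariant factors (1,1,1,1).

∂_2: C_2 → C_1 sends each 2-simplex [p,q,r] to [q,r] − [p,r] + [p,q]. For instance
  ∂[v_0,v_3,v_4] = [v_3,v_4] − [v_0,v_4] + [v_0,v_3],
  ∂[v_0,v_2,v_4] = [v_2,v_4] − [v_0,v_4] + [v_0,v_2].
The 10×10 boundary matrix has rank 6 and Smith normal form diag(1,1,1,1,1,1).

The boundary map ∂_3: C_3 → C_2 sends each 3-simplex σ to the alternating sum Σ_i (−1)^i (σ with its i-th vertex removed). For instance
  ∂[v_1,v_2,v_3,v_4] = [v_2,v_3,v_4] − [v_1,v_3,v_4] + [v_1,v_2,v_4] − [v_1,v_2,v_3],
  ∂[v_0,v_1,v_2,v_3] = [v_1,v_2,v_3] − [v_0,v_2,v_3] + [v_0,v_1,v_3] − [v_0,v_1,v_2].
The resulting 10×5 matrix has rank 4, and its Smith normal form has invariant factors (1,1,1,1).

Now H_k = ker ∂_k / im ∂_{k+1}, so:

  H_0: rank C_0 − rank ∂_1 = 5 − 4 = 1, and the invariant factors of ∂_1 are all 1, so H_0 ≅ Z.
  H_1: rank ker ∂_1 − rank ∂_2 = (10 − 4) − 6 = 0, and the invariant factors of ∂_2 are all 1, so H_1 ≅ 0.
  H_2: rank ker ∂_2 − rank ∂_3 = (10 − 6) − 4 = 0, and the invariant factors of ∂_3 are all 1, so H_2 ≅ 0.
  H_3: rank ker ∂_3 − rank ∂_4 = (5 − 4) − 0 = 1, and there is no ∂_4, so H_3 ≅ Z.

As a check, the Euler characteristic is 5 − 10 + 10 − 5 = 0, which agrees with 1 − 0 + 0 − 1 = 0.

Hence the Betti numbers are b_0 = 1, b_1 = 0, b_2 = 0, b_3 = 1.

b_0 = 1, b_1 = 0, b_2 = 0, b_3 = 1.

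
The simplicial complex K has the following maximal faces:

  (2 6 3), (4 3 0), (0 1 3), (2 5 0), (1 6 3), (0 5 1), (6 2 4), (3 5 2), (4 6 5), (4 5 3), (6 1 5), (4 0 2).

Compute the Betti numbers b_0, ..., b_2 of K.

b_0 = 1, b_1 = 0, b_2 = 0.

Order the vertices as 0 < 1 < 2 < 3 < 4 < 5 < 6. Listing each simplex with vertices in this order, K has dimension 2 with simplices:

  0-simplices (7): [0], [1], [2], [3], [4], [5], [6]
  1-simplices (18): [0,1], [0,2], [0,3], [0,4], [0,5], [1,3], [1,5], [1,6], [2,3], [2,4], [2,5], [2,6], [3,4], [3,5], [3,6], [4,5], [4,6], [5,6]
  2-simplices (12): [0,1,3], [0,1,5], [0,2,4], [0,2,5], [0,3,4], [1,3,6], [1,5,6], [2,3,5], [2,3,6], [2,4,6], [3,4,5], [4,5,6]

giving chain groups C_0 ≅ Z^7, C_1 ≅ Z^18, C_2 ≅ Z^12.

∂_1: C_1 → C_0 maps an edge to its endpoints' difference, ∂[p,q] = q − p. For instance
  ∂[0,4] = [4] − [0].
The 7×18 boundary matrix has rank 6 and Smith normal form diag(1,1,1,1,1,1).

∂_2: C_2 → C_1 sends each 2-simplex [p,q,r] to [q,r] − [p,r] + [p,q]. For instance
  ∂[4,5,6] = [5,6] − [4,6] + [4,5],
  ∂[3,4,5] = [4,5] − [3,5] + [3,4].
The 18×12 boundary matrix has rank 12 and Smith normal form diag(1,1,1,1,1,1,1,1,1,1,1,2).

Reading off H_k = ker ∂_k / im ∂_{k+1}:

  H_0: rank C_0 − rank ∂_1 = 7 − 6 = 1, and the invariant factors of ∂_1 are all 1, so H_0 ≅ Z.
  H_1: rank ker ∂_1 − rank ∂_2 = (18 − 6) − 12 = 0, and ∂_2 has invariant factor 2 > 1, so H_1 ≅ Z/2Z.
  H_2: rank ker ∂_2 − rank ∂_3 = (12 − 12) − 0 = 0, and there is no ∂_3, so H_2 ≅ 0.

As a check, the Euler characteristic is 7 − 18 + 12 = 1, which agrees with 1 − 0 + 0 = 1.
(K is a triangulation of the real projective plane RP^2.)

Hence the Betti numbers are b_0 = 1, b_1 = 0, b_2 = 0.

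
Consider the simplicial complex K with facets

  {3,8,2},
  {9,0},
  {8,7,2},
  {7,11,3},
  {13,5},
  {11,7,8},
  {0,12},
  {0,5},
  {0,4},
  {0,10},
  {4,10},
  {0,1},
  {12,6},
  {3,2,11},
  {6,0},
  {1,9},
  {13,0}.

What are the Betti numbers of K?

b_0 = 2, b_1 = 5, b_2 = 0.

Take the total order 0 < 1 < 2 < 3 < 4 < 5 < 6 < 7 < 8 < 9 < 10 < 11 < 12 < 13 on the vertex set. Then K (dimension 2) consists of the simplices:

  0-simplices (14): [0], [1], [2], [3], [4], [5], [6], [7], [8], [9], [10], [11], [12], [13]
  1-simplices (22): (22 of them)
  2-simplices (5): [2,3,8], [2,3,11], [2,7,8], [3,7,11], [7,8,11]

giving chain groups C_0 ≅ Z^14, C_1 ≅ Z^22, C_2 ≅ Z^5.

The boundary map ∂_1: C_1 → C_0 maps an edge to its endpoints' difference, ∂[p,q] = q − p. For instance
  ∂[0,4] = [4] − [0].
This gives a 14×22 integer matrix of rank 12; reducing to Smith normal form yields diagonal entries (1,1,1,1,1,1,1,1,1,1,1,1).

The boundary map ∂_2: C_2 → C_1 maps a triangle to the signed sum of its edges. For instance
  ∂[2,3,11] = [3,11] − [2,11] + [2,3],
  ∂[3,7,11] = [7,11] − [3,11] + [3,7].
The 22×5 boundary matrix has rank 5 and Smith normal form diag(1,1,1,1,1).

Computing H_k = (kernel of ∂_k) / (image of ∂_{k+1}):

  H_0: rank C_0 − rank ∂_1 = 14 − 12 = 2, and the invariant factors of ∂_1 are all 1, so H_0 = Z^2.
  H_1: rank ker ∂_1 − rank ∂_2 = (22 − 12) − 5 = 5, and the invariant factors of ∂_2 are all 1, so H_1 = Z^5.
  H_2: rank ker ∂_2 − rank ∂_3 = (5 − 5) − 0 = 0, and there is no ∂_3, so H_2 = 0.

(K is a triangulation of the disjoint union of a wedge of 4 circles and the Möbius band.)

Hence the Betti numbers are b_0 = 2, b_1 = 5, b_2 = 0.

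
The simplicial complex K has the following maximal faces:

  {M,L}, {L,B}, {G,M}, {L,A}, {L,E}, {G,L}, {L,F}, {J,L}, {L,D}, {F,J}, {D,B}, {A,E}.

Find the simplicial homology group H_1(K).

Fix the vertex order A < B < D < E < F < G < J < L < M and write every simplex with vertices in increasing order. Then dim K = 1 and the simplices of K are:

  0-simplices (9): A, B, D, E, F, G, J, L, M
  1-simplices (12): AE, AL, BD, BL, DL, EL, FJ, FL, GL, GM, JL, LM

giving chain groups C_0 ≅ Z^9, C_1 ≅ Z^12.

Boundary ∂_1: C_1 → C_0 maps an edge to its endpoints' difference, ∂[p,q] = q − p. For instance
  ∂FL = L − F.
The resulting 9×12 matrix has rank 8, and its Smith normal form has invariant factors (1,1,1,1,1,1,1,1).

Computing H_k = (kernel of ∂_k) / (image of ∂_{k+1}):

  H_1: rank ker ∂_1 − rank ∂_2 = (12 − 8) − 0 = 4, and there is no ∂_2, so H_1 = Z^4.

(K is a triangulation of a wedge of 4 circles.)

H_1 ≅ Z^4.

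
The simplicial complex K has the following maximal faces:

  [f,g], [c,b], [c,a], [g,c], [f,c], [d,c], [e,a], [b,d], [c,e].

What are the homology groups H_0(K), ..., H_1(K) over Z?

H_0 = Z,  H_1 = Z^3.

Take the total order a < b < c < d < e < f < g on the vertex set. Then K (dimension 1) consists of the simplices:

  0-simplices (7): a, b, c, d, e, f, g
  1-simplices (9): ac, ae, bc, bd, cd, ce, cf, cg, fg

so the chain groups are C_0 ≅ Z^7, C_1 ≅ Z^9.

The boundary map ∂_1: C_1 → C_0 maps an edge to its endpoints' difference, ∂[p,q] = q − p. For instance
  ∂ce = e − c.
As a 7×9 matrix over Z this has rank 6, with invariant factors (1,1,1,1,1,1).

Computing H_k = (kernel of ∂_k) / (image of ∂_{k+1}):

  H_0: rank C_0 − rank ∂_1 = 7 − 6 = 1, and the invariant factors of ∂_1 are all 1, so H_0 = Z.
  H_1: rank ker ∂_1 − rank ∂_2 = (9 − 6) − 0 = 3, and there is no ∂_2, so H_1 = Z^3.

As a check, the Euler characteristic is 7 − 9 = -2, which agrees with 1 − 3 = -2.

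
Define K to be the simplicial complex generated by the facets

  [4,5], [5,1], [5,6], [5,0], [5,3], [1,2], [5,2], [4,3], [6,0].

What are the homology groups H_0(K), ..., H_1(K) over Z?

H_0 ≅ Z,  H_1 ≅ Z^3.

Order the vertices as 0 < 1 < 2 < 3 < 4 < 5 < 6. Listing each simplex with vertices in this order, K has dimension 1 with simplices:

  0-simplices (7): [0], [1], [2], [3], [4], [5], [6]
  1-simplices (9): [0,5], [0,6], [1,2], [1,5], [2,5], [3,4], [3,5], [4,5], [5,6]

so the chain groups are C_0 ≅ Z^7, C_1 ≅ Z^9.

∂_1: C_1 → C_0 sends each edge [p,q] (with p < q) to q − p.
The resulting 7×9 matrix has rank 6, and its Smith normal form has invariant factors (1,1,1,1,1,1).

Reading off H_k = ker ∂_k / im ∂_{k+1}:

  H_0: rank C_0 − rank ∂_1 = 7 − 6 = 1, and the invariant factors of ∂_1 are all 1, so H_0 ≅ Z.
  H_1: rank ker ∂_1 − rank ∂_2 = (9 − 6) − 0 = 3, and there is no ∂_2, so H_1 ≅ Z^3.

As a check, the Euler characteristic is 7 − 9 = -2, which agrees with 1 − 3 = -2.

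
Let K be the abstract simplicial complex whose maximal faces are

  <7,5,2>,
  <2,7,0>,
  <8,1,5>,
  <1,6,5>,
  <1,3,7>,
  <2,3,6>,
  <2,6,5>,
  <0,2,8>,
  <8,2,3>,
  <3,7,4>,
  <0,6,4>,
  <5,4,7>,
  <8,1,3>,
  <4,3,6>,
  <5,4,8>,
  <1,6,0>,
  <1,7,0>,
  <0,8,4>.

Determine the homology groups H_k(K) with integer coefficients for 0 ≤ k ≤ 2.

H_0 = Z,  H_1 = Z^2,  H_2 = Z.

Order the vertices as 0 < 1 < 2 < 3 < 4 < 5 < 6 < 7 < 8. Listing each simplex with vertices in this order, K has dimension 2 with simplices:

  0-simplices (9): [0], [1], [2], [3], [4], [5], [6], [7], [8]
  1-simplices (27): (27 of them)
  2-simplices (18): [0,1,6], [0,1,7], [0,2,7], [0,2,8], [0,4,6], [0,4,8], [1,3,7], [1,3,8], [1,5,6], [1,5,8], [2,3,6], [2,3,8], [2,5,6], [2,5,7], [3,4,6], [3,4,7], [4,5,7], [4,5,8]

so the chain groups are C_0 ≅ Z^9, C_1 ≅ Z^27, C_2 ≅ Z^18.

∂_1: C_1 → C_0 is given by ∂[p,q] = [q] − [p].
The resulting 9×27 matrix has rank 8, and its Smith normal form has invariant factors (1,1,1,1,1,1,1,1).

The boundary map ∂_2: C_2 → C_1 maps a triangle to the signed sum of its edges. For instance
  ∂[0,1,7] = [1,7] − [0,7] + [0,1],
  ∂[0,1,6] = [1,6] − [0,6] + [0,1].
The 27×18 boundary matrix has rank 17 and Smith normal form diag(1,1,1,1,1,1,1,1,1,1,1,1,1,1,1,1,1).

Computing H_k = (kernel of ∂_k) / (image of ∂_{k+1}):

  H_0: rank C_0 − rank ∂_1 = 9 − 8 = 1, and the invariant factors of ∂_1 are all 1, so H_0 ≅ Z.
  H_1: rank ker ∂_1 − rank ∂_2 = (27 − 8) − 17 = 2, and the invariant factors of ∂_2 are all 1, so H_1 ≅ Z^2.
  H_2: rank ker ∂_2 − rank ∂_3 = (18 − 17) − 0 = 1, and there is no ∂_3, so H_2 ≅ Z.

(K is a triangulation of the torus T^2.)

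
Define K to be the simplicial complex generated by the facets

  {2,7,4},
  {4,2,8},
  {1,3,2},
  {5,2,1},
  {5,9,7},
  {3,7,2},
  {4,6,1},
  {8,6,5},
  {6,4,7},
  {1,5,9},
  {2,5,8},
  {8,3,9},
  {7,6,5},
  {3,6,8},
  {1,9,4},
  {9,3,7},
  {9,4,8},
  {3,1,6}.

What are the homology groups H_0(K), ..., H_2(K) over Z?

Take the total order 1 < 2 < 3 < 4 < 5 < 6 < 7 < 8 < 9 on the vertex set. Then K (dimension 2) consists of the simplices:

  0-simplices (9): [1], [2], [3], [4], [5], [6], [7], [8], [9]
  1-simplices (27): (27 of them)
  2-simplices (18): [1,2,3], [1,2,5], [1,3,6], [1,4,6], [1,4,9], [1,5,9], [2,3,7], [2,4,7], [2,4,8], [2,5,8], [3,6,8], [3,7,9], [3,8,9], [4,6,7], [4,8,9], [5,6,7], [5,6,8], [5,7,9]

giving chain groups C_0 ≅ Z^9, C_1 ≅ Z^27, C_2 ≅ Z^18.

Boundary ∂_1: C_1 → C_0 is given by ∂[p,q] = [q] − [p]. For instance
  ∂[3,6] = [6] − [3].
The 9×27 boundary matrix has rank 8 and Smith normal form diag(1,1,1,1,1,1,1,1).

∂_2: C_2 → C_1 sends each 2-simplex [p,q,r] to [q,r] − [p,r] + [p,q]. For instance
  ∂[5,7,9] = [7,9] − [5,9] + [5,7],
  ∂[1,3,6] = [3,6] − [1,6] + [1,3].
The resulting 27×18 matrix has rank 17, and its Smith normal form has invariant factors (1,1,1,1,1,1,1,1,1,1,1,1,1,1,1,1,1).

Now H_k = ker ∂_k / im ∂_{k+1}, so:

  H_0: rank C_0 − rank ∂_1 = 9 − 8 = 1, and the invariant factors of ∂_1 are all 1, so H_0 ≅ Z.
  H_1: rank ker ∂_1 − rank ∂_2 = (27 − 8) − 17 = 2, and the invariant factors of ∂_2 are all 1, so H_1 ≅ Z^2.
  H_2: rank ker ∂_2 − rank ∂_3 = (18 − 17) − 0 = 1, and there is no ∂_3, so H_2 ≅ Z.

H_0 ≅ Z,  H_1 ≅ Z^2,  H_2 ≅ Z.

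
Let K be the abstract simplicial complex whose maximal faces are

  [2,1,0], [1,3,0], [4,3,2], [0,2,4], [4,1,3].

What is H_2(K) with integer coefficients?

H_2 = 0.

Fix the vertex order 0 < 1 < 2 < 3 < 4 and write every simplex with vertices in increasing order. Then dim K = 2 and the simplices of K are:

  0-simplices (5): [0], [1], [2], [3], [4]
  1-simplices (10): [0,1], [0,2], [0,3], [0,4], [1,2], [1,3], [1,4], [2,3], [2,4], [3,4]
  2-simplices (5): [0,1,2], [0,1,3], [0,2,4], [1,3,4], [2,3,4]

so the chain groups are C_0 ≅ Z^5, C_1 ≅ Z^10, C_2 ≅ Z^5.

Boundary ∂_1: C_1 → C_0 maps an edge to its endpoints' difference, ∂[p,q] = q − p. For instance
  ∂[1,2] = [2] − [1].
The 5×10 boundary matrix has rank 4 and Smith normal form diag(1,1,1,1).

∂_2: C_2 → C_1 acts by ∂[p,q,r] = [q,r] − [p,r] + [p,q]. For instance
  ∂[1,3,4] = [3,4] − [1,4] + [1,3],
  ∂[0,1,3] = [1,3] − [0,3] + [0,1].
As a 10×5 matrix over Z this has rank 5, with invariant factors (1,1,1,1,1).

Reading off H_k = ker ∂_k / im ∂_{k+1}:

  H_2: rank ker ∂_2 − rank ∂_3 = (5 − 5) − 0 = 0, and there is no ∂_3, so H_2 ≅ 0.

(K is a triangulation of the Möbius band.)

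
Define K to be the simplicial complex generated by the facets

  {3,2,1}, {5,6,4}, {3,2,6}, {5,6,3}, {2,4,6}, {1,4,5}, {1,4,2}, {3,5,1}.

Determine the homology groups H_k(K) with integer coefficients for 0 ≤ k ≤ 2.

H_0 = Z,  H_1 = 0,  H_2 = Z.

K has 6 vertices, 12 edges, 8 triangles.
rank ∂_0 = 0, rank ∂_1 = 5 ⇒ b_0 = 6 − 0 − 5 = 1; all invariant factors of ∂_1 are 1 so no torsion. So H_0 ≅ Z.
rank ∂_1 = 5, rank ∂_2 = 7 ⇒ b_1 = 12 − 5 − 7 = 0; all invariant factors of ∂_2 are 1 so no torsion. So H_1 ≅ 0.
rank ∂_2 = 7, rank ∂_3 = 0 ⇒ b_2 = 8 − 7 − 0 = 1. So H_2 ≅ Z.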